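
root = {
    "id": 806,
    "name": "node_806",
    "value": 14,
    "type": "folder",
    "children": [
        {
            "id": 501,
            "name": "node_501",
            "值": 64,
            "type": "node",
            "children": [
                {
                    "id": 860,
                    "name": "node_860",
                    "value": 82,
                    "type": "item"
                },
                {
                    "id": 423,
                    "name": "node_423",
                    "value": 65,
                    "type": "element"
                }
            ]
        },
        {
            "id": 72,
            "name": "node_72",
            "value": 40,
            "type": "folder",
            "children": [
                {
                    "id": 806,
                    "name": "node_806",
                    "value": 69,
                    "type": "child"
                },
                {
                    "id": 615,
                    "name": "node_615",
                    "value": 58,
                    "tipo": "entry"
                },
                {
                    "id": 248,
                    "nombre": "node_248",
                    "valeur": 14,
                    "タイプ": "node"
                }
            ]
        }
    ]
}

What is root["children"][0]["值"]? 64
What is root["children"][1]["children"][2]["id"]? 248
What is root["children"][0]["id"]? 501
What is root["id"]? 806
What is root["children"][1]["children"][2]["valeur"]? 14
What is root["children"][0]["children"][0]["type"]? "item"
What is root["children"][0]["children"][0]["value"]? 82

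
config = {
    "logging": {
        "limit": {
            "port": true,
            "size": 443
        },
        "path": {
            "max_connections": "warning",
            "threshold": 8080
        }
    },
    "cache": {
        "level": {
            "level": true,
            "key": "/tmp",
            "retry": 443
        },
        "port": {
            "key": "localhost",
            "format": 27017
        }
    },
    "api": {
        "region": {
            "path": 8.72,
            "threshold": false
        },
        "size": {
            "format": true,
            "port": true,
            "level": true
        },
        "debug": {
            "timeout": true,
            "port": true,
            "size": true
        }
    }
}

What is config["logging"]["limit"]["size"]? 443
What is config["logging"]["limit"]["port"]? True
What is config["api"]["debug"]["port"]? True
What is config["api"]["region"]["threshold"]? False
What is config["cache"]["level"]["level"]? True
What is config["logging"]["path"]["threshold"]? 8080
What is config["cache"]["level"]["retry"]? 443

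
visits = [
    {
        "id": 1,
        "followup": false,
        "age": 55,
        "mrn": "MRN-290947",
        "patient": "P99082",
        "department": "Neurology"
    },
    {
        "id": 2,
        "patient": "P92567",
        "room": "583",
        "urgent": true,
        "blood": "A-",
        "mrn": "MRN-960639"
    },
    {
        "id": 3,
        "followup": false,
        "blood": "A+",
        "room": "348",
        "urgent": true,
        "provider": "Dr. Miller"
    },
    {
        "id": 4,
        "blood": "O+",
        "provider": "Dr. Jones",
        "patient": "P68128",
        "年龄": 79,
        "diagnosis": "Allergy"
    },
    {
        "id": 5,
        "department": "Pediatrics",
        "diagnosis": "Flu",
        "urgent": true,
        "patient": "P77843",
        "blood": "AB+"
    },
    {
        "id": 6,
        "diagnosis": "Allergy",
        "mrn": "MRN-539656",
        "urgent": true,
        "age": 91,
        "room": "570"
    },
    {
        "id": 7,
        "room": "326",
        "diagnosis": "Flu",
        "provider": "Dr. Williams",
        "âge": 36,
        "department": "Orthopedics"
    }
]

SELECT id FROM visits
[1, 2, 3, 4, 5, 6, 7]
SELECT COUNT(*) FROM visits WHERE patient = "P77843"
1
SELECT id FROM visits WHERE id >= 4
[4, 5, 6, 7]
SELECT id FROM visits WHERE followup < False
[]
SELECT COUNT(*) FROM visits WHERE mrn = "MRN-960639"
1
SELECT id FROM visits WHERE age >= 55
[1, 6]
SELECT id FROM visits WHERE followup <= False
[1, 3]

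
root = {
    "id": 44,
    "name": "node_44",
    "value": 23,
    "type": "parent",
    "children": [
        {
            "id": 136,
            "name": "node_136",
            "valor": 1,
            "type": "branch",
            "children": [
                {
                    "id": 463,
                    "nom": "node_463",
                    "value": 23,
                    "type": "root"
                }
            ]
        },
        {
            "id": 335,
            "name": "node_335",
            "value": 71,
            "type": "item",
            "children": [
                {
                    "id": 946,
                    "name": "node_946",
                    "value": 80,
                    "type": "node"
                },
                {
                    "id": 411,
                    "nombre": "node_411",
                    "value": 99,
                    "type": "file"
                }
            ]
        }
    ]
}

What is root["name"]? "node_44"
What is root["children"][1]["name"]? "node_335"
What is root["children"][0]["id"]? 136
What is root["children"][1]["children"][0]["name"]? "node_946"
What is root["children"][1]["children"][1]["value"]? 99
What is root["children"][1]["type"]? "item"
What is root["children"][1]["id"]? 335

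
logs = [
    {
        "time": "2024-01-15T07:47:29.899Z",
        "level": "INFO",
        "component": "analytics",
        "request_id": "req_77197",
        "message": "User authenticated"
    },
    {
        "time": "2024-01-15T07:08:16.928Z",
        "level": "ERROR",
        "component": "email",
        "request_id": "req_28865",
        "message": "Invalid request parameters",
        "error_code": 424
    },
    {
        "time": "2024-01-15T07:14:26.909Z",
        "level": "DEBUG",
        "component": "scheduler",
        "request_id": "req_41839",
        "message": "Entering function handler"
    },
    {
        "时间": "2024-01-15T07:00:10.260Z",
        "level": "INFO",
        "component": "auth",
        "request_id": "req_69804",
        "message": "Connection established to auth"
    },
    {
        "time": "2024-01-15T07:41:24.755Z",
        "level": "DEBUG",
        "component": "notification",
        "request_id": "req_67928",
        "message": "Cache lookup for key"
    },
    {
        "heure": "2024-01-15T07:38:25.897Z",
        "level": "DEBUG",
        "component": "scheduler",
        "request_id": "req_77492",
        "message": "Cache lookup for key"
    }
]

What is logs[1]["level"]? "ERROR"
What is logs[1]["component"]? "email"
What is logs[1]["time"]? "2024-01-15T07:08:16.928Z"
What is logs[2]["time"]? "2024-01-15T07:14:26.909Z"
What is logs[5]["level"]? "DEBUG"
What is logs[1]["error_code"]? 424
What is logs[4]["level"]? "DEBUG"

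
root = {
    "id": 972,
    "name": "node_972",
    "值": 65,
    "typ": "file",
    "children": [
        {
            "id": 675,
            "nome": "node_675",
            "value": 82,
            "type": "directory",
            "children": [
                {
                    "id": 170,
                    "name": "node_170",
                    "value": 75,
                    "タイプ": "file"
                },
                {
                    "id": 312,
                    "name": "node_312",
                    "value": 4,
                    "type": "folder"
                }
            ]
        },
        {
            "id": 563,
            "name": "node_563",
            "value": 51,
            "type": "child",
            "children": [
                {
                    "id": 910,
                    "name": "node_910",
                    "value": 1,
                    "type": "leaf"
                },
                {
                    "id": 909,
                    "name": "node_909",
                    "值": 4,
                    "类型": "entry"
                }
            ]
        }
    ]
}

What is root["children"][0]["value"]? 82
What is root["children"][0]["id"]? 675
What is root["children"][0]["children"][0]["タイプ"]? "file"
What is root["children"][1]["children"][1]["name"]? "node_909"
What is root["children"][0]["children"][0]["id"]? 170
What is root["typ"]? "file"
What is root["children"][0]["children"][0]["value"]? 75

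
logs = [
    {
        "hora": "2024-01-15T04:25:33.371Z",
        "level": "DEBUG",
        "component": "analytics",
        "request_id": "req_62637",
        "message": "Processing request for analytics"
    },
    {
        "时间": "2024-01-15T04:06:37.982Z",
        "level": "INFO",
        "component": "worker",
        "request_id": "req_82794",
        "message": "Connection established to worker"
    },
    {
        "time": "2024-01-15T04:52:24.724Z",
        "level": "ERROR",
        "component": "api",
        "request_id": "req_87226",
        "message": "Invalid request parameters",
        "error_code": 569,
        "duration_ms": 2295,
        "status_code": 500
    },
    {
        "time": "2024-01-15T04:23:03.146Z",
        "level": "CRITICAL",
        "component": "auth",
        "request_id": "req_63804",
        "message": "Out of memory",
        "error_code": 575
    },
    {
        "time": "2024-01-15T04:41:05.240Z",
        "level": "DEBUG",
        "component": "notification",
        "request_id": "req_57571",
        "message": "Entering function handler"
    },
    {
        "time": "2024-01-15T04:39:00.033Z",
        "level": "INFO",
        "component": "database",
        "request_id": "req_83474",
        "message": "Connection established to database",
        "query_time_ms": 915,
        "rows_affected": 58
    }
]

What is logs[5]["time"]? "2024-01-15T04:39:00.033Z"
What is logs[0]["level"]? "DEBUG"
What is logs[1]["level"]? "INFO"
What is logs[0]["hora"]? "2024-01-15T04:25:33.371Z"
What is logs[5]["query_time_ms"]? 915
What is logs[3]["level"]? "CRITICAL"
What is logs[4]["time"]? "2024-01-15T04:41:05.240Z"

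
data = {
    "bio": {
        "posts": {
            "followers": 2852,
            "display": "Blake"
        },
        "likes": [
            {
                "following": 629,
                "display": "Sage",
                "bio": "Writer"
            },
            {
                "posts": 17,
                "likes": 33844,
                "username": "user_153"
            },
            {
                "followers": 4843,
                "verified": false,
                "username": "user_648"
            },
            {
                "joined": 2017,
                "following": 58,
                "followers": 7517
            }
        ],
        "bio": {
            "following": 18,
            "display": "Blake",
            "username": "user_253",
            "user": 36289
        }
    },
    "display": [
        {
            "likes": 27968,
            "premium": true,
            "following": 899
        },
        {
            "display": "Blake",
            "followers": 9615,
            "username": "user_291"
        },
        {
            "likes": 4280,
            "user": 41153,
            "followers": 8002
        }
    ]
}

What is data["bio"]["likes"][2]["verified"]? False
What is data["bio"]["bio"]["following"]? 18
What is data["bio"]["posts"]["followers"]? 2852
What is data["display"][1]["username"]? "user_291"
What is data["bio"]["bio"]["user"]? 36289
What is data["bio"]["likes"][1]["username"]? "user_153"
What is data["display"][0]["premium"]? True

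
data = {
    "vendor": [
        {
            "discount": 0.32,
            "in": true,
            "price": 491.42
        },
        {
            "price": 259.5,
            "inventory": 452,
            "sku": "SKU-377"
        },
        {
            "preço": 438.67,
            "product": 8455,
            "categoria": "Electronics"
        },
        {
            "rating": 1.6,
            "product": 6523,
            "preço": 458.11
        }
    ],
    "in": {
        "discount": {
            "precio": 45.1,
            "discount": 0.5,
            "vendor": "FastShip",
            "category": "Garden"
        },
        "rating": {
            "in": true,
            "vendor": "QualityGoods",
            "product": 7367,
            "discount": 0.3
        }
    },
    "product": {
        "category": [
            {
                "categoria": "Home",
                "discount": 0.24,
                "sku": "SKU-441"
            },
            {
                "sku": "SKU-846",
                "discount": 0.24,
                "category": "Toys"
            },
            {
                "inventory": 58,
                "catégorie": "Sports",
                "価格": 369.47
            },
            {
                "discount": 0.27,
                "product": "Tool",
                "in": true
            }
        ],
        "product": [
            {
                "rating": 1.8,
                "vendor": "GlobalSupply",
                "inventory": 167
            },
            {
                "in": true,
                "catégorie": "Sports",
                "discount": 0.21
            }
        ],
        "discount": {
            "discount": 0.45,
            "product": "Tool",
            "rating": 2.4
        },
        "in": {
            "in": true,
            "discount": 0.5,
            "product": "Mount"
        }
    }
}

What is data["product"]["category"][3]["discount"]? 0.27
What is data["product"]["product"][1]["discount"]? 0.21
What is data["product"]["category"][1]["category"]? "Toys"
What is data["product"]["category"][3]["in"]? True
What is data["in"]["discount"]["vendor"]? "FastShip"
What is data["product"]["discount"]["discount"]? 0.45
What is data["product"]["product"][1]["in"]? True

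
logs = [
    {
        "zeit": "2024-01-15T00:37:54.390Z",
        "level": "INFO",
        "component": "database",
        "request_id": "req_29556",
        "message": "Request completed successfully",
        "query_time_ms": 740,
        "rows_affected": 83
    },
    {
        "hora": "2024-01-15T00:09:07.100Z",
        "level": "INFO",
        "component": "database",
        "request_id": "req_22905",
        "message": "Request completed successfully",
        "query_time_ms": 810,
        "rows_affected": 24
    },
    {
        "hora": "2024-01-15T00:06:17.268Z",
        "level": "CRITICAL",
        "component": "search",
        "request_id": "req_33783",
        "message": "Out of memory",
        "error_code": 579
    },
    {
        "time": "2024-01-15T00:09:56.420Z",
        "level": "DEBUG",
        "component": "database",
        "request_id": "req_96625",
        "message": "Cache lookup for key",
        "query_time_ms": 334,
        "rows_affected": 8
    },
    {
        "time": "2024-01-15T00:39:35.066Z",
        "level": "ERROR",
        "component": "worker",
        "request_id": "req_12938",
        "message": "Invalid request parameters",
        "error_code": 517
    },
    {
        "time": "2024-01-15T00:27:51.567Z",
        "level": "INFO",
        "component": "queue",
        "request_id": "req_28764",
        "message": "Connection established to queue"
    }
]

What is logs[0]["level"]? "INFO"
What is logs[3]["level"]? "DEBUG"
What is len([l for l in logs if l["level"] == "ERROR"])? 1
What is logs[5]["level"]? "INFO"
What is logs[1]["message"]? "Request completed successfully"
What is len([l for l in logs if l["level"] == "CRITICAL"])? 1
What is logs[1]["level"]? "INFO"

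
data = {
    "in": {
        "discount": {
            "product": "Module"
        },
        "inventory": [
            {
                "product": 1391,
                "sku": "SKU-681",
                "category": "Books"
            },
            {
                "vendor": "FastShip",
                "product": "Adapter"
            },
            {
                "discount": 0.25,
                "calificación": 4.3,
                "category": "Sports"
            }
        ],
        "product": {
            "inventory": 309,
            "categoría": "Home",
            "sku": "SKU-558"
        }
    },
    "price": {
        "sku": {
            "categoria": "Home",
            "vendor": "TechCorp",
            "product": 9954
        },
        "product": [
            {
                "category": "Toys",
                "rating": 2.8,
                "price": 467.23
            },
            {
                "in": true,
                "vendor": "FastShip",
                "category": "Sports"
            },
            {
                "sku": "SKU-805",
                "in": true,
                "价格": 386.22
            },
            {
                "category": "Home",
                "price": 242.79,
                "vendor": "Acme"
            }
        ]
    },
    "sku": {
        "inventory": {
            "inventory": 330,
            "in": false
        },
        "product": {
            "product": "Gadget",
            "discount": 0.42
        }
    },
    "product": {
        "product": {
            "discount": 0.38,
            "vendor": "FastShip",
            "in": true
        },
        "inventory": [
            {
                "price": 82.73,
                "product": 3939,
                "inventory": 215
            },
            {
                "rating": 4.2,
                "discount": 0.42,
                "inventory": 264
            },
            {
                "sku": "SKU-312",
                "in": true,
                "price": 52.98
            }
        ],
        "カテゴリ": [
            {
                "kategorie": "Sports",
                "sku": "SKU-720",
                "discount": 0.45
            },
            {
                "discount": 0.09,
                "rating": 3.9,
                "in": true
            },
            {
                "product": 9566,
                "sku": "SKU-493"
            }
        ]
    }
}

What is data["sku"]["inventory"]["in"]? False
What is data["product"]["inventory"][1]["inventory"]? 264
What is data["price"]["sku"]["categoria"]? "Home"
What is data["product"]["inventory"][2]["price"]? 52.98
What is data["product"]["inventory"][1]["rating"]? 4.2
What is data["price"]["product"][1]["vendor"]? "FastShip"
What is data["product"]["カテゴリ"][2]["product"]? 9566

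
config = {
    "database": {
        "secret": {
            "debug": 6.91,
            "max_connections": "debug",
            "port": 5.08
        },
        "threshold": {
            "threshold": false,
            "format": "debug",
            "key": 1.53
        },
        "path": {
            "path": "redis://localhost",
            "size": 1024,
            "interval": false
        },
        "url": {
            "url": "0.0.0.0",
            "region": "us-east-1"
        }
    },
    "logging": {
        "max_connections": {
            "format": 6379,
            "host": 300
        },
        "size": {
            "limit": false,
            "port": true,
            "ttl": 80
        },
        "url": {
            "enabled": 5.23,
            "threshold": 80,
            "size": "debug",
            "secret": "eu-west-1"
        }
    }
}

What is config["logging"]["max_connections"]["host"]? 300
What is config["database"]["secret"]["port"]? 5.08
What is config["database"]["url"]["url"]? "0.0.0.0"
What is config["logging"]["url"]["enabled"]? 5.23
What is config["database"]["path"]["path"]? "redis://localhost"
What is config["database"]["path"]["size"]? 1024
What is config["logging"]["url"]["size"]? "debug"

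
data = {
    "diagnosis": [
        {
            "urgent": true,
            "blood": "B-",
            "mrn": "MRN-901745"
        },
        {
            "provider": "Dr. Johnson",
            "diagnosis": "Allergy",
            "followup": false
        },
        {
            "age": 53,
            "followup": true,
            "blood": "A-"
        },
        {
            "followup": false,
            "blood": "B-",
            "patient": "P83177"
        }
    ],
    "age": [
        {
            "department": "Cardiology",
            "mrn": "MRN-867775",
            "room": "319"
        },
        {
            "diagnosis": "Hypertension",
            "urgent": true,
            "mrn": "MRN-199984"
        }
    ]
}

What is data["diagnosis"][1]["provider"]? "Dr. Johnson"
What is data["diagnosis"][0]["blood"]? "B-"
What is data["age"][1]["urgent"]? True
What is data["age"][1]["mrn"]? "MRN-199984"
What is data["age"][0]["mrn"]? "MRN-867775"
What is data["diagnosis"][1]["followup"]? False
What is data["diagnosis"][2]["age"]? 53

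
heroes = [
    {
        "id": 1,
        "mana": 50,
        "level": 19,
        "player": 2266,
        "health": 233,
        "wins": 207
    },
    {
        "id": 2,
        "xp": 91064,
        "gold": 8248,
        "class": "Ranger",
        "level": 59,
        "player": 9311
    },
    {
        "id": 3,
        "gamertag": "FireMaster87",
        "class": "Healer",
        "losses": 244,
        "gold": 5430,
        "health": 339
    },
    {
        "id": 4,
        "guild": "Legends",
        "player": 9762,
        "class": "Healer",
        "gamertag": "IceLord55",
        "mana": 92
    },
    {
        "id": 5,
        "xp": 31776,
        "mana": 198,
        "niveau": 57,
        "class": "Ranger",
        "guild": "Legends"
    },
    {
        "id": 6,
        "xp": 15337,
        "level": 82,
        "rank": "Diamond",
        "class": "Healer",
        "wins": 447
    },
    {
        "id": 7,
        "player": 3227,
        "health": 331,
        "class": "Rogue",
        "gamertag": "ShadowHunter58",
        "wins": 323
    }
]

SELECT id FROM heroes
[1, 2, 3, 4, 5, 6, 7]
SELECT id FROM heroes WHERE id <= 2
[1, 2]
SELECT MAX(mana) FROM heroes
198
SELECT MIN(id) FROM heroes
1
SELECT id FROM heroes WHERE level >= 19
[1, 2, 6]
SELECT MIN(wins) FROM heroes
207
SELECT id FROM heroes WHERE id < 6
[1, 2, 3, 4, 5]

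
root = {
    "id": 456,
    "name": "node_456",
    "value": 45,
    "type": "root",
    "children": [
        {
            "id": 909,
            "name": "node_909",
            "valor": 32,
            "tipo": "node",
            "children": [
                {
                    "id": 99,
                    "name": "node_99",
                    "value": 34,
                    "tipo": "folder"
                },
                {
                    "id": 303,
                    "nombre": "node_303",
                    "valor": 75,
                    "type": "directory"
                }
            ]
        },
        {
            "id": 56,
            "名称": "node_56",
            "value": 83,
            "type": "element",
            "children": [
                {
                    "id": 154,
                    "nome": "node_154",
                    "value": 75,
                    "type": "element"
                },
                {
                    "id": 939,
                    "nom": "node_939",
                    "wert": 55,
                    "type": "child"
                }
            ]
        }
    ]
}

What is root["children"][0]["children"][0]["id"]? 99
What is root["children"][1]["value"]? 83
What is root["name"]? "node_456"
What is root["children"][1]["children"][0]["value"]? 75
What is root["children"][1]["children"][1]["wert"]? 55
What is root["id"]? 456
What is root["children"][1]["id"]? 56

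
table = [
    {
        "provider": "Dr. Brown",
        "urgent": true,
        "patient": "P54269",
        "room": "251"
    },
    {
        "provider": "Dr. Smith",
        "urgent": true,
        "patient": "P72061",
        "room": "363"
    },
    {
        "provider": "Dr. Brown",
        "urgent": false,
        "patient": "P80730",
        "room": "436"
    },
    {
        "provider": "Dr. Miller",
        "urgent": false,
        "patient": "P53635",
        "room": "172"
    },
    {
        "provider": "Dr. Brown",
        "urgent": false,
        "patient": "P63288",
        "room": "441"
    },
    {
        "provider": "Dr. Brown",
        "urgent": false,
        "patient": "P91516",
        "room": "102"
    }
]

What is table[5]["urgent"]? False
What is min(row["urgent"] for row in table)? False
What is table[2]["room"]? "436"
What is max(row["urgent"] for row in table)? True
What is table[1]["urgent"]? True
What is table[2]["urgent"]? False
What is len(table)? 6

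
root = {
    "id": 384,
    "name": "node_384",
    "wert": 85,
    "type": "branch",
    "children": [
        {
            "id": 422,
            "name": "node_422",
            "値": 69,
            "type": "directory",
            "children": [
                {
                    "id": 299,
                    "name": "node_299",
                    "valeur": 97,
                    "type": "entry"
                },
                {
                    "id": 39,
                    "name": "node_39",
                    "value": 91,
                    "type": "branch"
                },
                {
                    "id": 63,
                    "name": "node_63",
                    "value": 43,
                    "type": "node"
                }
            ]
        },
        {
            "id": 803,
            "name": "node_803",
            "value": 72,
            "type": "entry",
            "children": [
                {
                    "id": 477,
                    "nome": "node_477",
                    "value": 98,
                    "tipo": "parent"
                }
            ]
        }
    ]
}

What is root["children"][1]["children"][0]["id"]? 477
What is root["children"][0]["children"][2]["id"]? 63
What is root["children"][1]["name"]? "node_803"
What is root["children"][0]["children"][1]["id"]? 39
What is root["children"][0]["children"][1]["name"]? "node_39"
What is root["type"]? "branch"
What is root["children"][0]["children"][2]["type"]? "node"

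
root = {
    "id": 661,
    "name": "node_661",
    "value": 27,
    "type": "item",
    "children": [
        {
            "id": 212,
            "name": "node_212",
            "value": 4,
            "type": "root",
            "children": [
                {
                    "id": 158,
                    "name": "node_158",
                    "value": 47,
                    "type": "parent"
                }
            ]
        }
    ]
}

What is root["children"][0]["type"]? "root"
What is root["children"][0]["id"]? 212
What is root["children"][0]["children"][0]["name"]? "node_158"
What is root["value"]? 27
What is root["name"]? "node_661"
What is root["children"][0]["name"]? "node_212"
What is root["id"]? 661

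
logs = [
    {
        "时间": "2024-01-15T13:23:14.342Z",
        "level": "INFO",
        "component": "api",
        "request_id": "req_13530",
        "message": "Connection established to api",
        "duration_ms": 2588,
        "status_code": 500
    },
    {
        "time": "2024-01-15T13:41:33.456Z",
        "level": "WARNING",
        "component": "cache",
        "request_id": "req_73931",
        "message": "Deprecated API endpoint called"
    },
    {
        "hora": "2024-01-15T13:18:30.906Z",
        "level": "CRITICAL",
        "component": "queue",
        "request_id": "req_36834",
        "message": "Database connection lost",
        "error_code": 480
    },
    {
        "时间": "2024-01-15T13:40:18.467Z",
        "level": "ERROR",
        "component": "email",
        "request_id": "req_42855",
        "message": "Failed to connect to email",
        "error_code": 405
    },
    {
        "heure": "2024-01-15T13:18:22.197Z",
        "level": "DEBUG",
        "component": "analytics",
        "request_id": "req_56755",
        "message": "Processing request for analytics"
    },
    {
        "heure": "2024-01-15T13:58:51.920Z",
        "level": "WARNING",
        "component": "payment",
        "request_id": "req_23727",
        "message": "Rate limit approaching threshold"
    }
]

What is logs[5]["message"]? "Rate limit approaching threshold"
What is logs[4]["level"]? "DEBUG"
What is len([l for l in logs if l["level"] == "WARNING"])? 2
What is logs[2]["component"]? "queue"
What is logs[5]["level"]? "WARNING"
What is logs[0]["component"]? "api"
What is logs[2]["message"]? "Database connection lost"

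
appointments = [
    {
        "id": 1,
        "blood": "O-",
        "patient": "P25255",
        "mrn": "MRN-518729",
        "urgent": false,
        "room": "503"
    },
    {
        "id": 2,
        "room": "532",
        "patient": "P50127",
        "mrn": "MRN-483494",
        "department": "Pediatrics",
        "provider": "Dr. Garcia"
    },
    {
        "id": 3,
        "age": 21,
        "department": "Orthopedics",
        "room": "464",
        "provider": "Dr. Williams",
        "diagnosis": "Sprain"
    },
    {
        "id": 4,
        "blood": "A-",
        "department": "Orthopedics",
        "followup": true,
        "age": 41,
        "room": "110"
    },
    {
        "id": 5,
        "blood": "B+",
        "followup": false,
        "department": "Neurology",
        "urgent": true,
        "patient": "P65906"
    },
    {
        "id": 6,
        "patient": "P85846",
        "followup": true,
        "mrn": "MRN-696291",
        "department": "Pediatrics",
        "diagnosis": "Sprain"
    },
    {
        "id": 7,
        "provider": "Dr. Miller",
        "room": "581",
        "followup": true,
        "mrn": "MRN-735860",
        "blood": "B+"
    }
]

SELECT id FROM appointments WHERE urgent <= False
[1]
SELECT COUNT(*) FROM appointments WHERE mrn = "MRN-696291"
1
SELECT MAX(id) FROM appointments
7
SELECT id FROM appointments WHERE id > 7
[]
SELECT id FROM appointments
[1, 2, 3, 4, 5, 6, 7]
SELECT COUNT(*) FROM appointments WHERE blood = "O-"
1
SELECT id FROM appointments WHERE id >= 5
[5, 6, 7]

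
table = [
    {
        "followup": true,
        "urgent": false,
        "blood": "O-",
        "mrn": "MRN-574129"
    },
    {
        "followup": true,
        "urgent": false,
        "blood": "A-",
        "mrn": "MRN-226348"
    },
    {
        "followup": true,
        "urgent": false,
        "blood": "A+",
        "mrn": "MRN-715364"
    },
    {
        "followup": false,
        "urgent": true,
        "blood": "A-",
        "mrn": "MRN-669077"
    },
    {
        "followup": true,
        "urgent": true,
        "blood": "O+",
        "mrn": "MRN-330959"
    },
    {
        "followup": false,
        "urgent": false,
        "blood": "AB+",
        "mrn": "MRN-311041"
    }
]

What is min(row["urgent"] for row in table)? False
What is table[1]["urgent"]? False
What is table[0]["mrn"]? "MRN-574129"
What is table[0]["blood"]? "O-"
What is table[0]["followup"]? True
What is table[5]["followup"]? False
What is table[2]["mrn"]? "MRN-715364"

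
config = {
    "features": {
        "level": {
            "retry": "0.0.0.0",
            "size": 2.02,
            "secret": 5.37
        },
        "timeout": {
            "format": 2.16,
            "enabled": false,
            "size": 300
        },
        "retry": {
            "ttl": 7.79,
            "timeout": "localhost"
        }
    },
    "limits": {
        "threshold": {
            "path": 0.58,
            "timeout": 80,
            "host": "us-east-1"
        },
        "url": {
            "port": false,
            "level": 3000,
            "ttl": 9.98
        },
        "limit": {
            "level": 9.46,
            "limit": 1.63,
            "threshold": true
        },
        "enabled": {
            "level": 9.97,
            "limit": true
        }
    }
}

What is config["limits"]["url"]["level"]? 3000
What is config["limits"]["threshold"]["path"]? 0.58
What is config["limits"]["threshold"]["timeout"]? 80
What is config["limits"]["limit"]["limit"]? 1.63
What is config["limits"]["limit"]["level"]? 9.46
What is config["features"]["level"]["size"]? 2.02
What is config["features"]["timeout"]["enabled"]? False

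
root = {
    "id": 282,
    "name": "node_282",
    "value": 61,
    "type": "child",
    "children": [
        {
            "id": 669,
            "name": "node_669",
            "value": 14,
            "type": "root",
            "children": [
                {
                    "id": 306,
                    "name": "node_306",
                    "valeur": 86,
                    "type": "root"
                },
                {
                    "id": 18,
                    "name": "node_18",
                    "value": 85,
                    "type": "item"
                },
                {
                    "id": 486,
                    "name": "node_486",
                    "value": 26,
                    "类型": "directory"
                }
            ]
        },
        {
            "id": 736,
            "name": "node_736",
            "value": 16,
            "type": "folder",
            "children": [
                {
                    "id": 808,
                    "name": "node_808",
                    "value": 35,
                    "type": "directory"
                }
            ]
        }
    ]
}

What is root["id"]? 282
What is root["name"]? "node_282"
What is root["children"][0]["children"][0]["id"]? 306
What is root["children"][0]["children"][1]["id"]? 18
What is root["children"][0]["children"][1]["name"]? "node_18"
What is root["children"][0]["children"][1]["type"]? "item"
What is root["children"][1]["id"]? 736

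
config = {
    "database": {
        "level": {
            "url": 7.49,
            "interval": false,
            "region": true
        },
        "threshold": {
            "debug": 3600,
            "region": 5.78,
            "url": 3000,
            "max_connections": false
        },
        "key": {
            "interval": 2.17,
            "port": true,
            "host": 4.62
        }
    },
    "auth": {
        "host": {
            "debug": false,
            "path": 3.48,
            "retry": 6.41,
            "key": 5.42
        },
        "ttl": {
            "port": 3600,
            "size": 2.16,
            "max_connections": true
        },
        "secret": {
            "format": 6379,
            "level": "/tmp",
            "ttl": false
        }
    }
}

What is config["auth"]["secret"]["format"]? 6379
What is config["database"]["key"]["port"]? True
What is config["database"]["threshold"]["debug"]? 3600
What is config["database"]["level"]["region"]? True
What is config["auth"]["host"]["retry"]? 6.41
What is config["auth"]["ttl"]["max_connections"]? True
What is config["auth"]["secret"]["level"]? "/tmp"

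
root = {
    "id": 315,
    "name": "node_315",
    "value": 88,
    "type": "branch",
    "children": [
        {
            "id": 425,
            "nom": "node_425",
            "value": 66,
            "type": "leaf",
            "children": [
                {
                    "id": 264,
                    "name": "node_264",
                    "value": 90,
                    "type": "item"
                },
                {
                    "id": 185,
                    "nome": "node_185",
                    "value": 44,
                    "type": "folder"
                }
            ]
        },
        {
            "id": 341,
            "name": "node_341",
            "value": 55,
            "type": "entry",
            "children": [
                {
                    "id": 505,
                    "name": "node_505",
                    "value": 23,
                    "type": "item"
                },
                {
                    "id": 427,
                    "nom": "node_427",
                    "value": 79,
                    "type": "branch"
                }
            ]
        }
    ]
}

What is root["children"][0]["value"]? 66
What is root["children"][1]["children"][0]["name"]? "node_505"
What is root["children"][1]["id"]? 341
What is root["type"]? "branch"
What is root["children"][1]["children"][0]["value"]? 23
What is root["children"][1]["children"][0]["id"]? 505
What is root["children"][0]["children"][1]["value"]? 44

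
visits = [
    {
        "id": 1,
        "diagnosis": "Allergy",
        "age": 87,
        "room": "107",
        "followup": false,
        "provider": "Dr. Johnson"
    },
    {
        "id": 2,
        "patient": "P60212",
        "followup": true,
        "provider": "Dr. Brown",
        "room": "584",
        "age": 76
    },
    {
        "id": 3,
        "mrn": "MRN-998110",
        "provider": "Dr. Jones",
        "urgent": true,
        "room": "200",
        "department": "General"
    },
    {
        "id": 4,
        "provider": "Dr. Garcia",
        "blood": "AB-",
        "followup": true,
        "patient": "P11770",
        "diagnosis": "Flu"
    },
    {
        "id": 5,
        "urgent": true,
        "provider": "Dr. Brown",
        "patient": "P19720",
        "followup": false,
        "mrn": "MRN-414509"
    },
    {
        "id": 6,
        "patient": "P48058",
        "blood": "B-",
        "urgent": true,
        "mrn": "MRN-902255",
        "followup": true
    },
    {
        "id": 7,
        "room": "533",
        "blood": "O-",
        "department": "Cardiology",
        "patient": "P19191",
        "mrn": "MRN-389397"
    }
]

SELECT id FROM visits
[1, 2, 3, 4, 5, 6, 7]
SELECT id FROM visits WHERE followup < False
[]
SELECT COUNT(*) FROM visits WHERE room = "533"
1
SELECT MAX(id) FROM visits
7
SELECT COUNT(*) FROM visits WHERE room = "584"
1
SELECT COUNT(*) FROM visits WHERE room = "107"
1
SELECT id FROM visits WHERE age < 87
[2]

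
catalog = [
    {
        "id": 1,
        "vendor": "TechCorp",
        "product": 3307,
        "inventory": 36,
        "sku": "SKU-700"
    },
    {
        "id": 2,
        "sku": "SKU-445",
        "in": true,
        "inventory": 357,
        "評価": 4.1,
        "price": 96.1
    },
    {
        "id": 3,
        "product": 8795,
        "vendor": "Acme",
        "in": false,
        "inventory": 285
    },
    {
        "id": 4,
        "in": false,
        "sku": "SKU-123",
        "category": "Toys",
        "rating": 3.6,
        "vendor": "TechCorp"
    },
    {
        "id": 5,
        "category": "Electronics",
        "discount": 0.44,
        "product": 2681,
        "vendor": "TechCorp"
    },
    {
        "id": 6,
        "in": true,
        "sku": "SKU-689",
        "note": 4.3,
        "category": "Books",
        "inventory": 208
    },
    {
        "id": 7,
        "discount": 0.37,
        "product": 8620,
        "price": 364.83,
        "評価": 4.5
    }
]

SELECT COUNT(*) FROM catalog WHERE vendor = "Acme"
1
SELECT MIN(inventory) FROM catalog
36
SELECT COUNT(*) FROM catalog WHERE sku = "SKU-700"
1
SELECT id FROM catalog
[1, 2, 3, 4, 5, 6, 7]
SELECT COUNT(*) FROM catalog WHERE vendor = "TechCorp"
3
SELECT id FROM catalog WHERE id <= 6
[1, 2, 3, 4, 5, 6]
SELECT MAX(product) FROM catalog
8795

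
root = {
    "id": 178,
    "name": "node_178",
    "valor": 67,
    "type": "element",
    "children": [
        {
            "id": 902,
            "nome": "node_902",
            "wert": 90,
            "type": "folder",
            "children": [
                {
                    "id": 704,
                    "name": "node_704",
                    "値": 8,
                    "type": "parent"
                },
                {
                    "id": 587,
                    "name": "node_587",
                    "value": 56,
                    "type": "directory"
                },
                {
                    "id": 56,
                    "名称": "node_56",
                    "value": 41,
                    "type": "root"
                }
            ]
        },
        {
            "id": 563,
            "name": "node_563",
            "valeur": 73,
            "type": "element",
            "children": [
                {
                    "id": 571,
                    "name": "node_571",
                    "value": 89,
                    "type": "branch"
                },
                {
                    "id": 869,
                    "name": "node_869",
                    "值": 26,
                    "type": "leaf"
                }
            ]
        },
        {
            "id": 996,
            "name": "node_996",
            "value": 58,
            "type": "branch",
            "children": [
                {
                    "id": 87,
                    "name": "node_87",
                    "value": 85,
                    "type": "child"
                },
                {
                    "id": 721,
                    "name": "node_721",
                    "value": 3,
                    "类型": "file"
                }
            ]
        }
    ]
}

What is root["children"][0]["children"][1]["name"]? "node_587"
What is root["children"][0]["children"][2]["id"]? 56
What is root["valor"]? 67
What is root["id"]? 178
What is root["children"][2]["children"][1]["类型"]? "file"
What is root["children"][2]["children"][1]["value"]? 3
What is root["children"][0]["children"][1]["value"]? 56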